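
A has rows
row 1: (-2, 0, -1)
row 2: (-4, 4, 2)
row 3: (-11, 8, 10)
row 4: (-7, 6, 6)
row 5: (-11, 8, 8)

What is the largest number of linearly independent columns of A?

Row reduce to echelon form.
R2 ← R2 − (2)·R1: [0, 4, 4]
R3 ← R3 − (11/2)·R1: [0, 8, 31/2]
R4 ← R4 − (7/2)·R1: [0, 6, 19/2]
R5 ← R5 − (11/2)·R1: [0, 8, 27/2]
R3 ← R3 − (2)·R2: [0, 0, 15/2]
R4 ← R4 − (3/2)·R2: [0, 0, 7/2]
R5 ← R5 − (2)·R2: [0, 0, 11/2]
R4 ← R4 − (7/15)·R3: [0, 0, 0]
R5 ← R5 − (11/15)·R3: [0, 0, 0]
Echelon form has 3 nonzero rows, so rank(A) = 3.
The rank gives the maximum number of linearly independent columns: 3.

3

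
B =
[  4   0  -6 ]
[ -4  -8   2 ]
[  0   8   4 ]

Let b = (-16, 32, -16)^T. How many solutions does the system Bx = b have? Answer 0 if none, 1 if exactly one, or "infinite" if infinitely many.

Row reduce the augmented matrix [B | b].
R2 ← R2 + R1: [0, -8, -4, 16]
R3 ← R3 + R2: [0, 0, 0, 0]
The echelon form has 2 nonzero rows, and every pivot lies in the first 3 columns, so rank(B) = rank([B|b]) = 2.
The system is consistent.
rank = 2 < 3 unknowns, so there are infinitely many solutions.

infinite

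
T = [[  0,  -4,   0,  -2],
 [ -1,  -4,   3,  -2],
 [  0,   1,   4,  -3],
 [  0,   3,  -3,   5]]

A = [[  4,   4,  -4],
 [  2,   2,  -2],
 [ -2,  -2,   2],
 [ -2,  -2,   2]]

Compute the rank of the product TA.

1

First compute TA:
[[ -4,  -4,   4],
 [-14, -14,  14],
 [  0,   0,   0],
 [  2,   2,  -2]]
Now row reduce the product.
R2 ← R2 − (7/2)·R1: [0, 0, 0]
R4 ← R4 + (1/2)·R1: [0, 0, 0]
1 nonzero row, so rank(TA) = 1.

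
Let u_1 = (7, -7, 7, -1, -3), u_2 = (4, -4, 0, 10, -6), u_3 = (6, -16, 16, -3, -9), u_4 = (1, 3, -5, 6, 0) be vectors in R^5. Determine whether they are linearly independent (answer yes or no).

Form the matrix with these vectors as rows and row reduce.
R2 ← R2 − (4/7)·R1: [0, 0, -4, 74/7, -30/7]
R3 ← R3 − (6/7)·R1: [0, -10, 10, -15/7, -45/7]
R4 ← R4 − (1/7)·R1: [0, 4, -6, 43/7, 3/7]
Swap R2 ↔ R3
R4 ← R4 + (2/5)·R2: [0, 0, -2, 37/7, -15/7]
R4 ← R4 − (1/2)·R3: [0, 0, 0, 0, 0]
3 nonzero rows, so the 4 vectors span a space of dimension 3.
Since 3 < 4, the vectors are linearly dependent.

no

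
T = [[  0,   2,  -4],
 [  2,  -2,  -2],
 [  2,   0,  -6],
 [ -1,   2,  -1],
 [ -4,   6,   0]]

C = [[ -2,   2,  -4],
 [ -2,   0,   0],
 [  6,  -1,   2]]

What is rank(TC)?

First compute TC:
[[-28,   4,  -8],
 [-12,   6, -12],
 [-40,  10, -20],
 [ -8,  -1,   2],
 [ -4,  -8,  16]]
Now row reduce the product.
R2 ← R2 − (3/7)·R1: [0, 30/7, -60/7]
R3 ← R3 − (10/7)·R1: [0, 30/7, -60/7]
R4 ← R4 − (2/7)·R1: [0, -15/7, 30/7]
R5 ← R5 − (1/7)·R1: [0, -60/7, 120/7]
R3 ← R3 − R2: [0, 0, 0]
R4 ← R4 + (1/2)·R2: [0, 0, 0]
R5 ← R5 + (2)·R2: [0, 0, 0]
2 nonzero rows, so rank(TC) = 2.

2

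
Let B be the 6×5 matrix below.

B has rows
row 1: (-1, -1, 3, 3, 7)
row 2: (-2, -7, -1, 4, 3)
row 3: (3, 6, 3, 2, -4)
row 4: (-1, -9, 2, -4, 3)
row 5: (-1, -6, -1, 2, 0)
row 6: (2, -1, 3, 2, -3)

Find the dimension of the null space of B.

1

Row reduce to echelon form.
R2 ← R2 − (2)·R1: [0, -5, -7, -2, -11]
R3 ← R3 + (3)·R1: [0, 3, 12, 11, 17]
R4 ← R4 − R1: [0, -8, -1, -7, -4]
R5 ← R5 − R1: [0, -5, -4, -1, -7]
R6 ← R6 + (2)·R1: [0, -3, 9, 8, 11]
R3 ← R3 + (3/5)·R2: [0, 0, 39/5, 49/5, 52/5]
R4 ← R4 − (8/5)·R2: [0, 0, 51/5, -19/5, 68/5]
R5 ← R5 − R2: [0, 0, 3, 1, 4]
R6 ← R6 − (3/5)·R2: [0, 0, 66/5, 46/5, 88/5]
R4 ← R4 − (17/13)·R3: [0, 0, 0, -216/13, 0]
R5 ← R5 − (5/13)·R3: [0, 0, 0, -36/13, 0]
R6 ← R6 − (22/13)·R3: [0, 0, 0, -96/13, 0]
R5 ← R5 − (1/6)·R4: [0, 0, 0, 0, 0]
R6 ← R6 − (4/9)·R4: [0, 0, 0, 0, 0]
4 nonzero rows, so rank(B) = 4.
B has 5 columns; by rank–nullity, nullity = 5 − 4 = 1.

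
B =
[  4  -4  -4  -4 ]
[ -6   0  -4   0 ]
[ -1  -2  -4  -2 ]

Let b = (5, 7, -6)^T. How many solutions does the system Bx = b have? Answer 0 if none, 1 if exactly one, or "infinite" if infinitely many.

Row reduce the augmented matrix [B | b].
R2 ← R2 + (3/2)·R1: [0, -6, -10, -6, 29/2]
R3 ← R3 + (1/4)·R1: [0, -3, -5, -3, -19/4]
R3 ← R3 − (1/2)·R2: [0, 0, 0, 0, -12]
The echelon form has 3 nonzero rows; the last pivot sits in the augmented column, so rank(B) = 2 but rank([B|b]) = 3.
Since the ranks differ, the system is inconsistent.
It has no solutions.

0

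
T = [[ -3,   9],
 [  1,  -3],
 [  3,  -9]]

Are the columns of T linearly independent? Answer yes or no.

no

Row reduce T to echelon form.
R2 ← R2 + (1/3)·R1: [0, 0]
R3 ← R3 + R1: [0, 0]
1 pivot among 2 columns.
Only 1 < 2 pivot columns, so the columns are linearly dependent.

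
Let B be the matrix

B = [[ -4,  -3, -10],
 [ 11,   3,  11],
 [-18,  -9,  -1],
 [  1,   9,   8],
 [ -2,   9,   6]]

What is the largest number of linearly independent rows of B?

3

Row reduce to echelon form.
R2 ← R2 + (11/4)·R1: [0, -21/4, -33/2]
R3 ← R3 − (9/2)·R1: [0, 9/2, 44]
R4 ← R4 + (1/4)·R1: [0, 33/4, 11/2]
R5 ← R5 − (1/2)·R1: [0, 21/2, 11]
R3 ← R3 + (6/7)·R2: [0, 0, 209/7]
R4 ← R4 + (11/7)·R2: [0, 0, -143/7]
R5 ← R5 + (2)·R2: [0, 0, -22]
R4 ← R4 + (13/19)·R3: [0, 0, 0]
R5 ← R5 + (14/19)·R3: [0, 0, 0]
Echelon form has 3 nonzero rows, so rank(B) = 3.
The rank gives the maximum number of linearly independent rows: 3.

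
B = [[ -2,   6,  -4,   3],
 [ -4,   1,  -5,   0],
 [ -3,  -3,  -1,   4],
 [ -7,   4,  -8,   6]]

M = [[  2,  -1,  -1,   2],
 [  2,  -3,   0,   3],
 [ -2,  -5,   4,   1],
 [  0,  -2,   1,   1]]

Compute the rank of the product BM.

2

First compute BM:
[[ 16,  -2, -11,  13],
 [  4,  26, -16, -10],
 [-10,   9,   3, -12],
 [ 10,  23, -19,  -4]]
Now row reduce the product.
R2 ← R2 − (1/4)·R1: [0, 53/2, -53/4, -53/4]
R3 ← R3 + (5/8)·R1: [0, 31/4, -31/8, -31/8]
R4 ← R4 − (5/8)·R1: [0, 97/4, -97/8, -97/8]
R3 ← R3 − (31/106)·R2: [0, 0, 0, 0]
R4 ← R4 − (97/106)·R2: [0, 0, 0, 0]
2 nonzero rows, so rank(BM) = 2.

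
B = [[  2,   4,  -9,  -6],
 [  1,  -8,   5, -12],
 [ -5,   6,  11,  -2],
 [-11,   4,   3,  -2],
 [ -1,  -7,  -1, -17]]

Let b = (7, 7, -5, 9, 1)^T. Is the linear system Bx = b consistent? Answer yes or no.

Row reduce the augmented matrix [B | b].
R2 ← R2 − (1/2)·R1: [0, -10, 19/2, -9, 7/2]
R3 ← R3 + (5/2)·R1: [0, 16, -23/2, -17, 25/2]
R4 ← R4 + (11/2)·R1: [0, 26, -93/2, -35, 95/2]
R5 ← R5 + (1/2)·R1: [0, -5, -11/2, -20, 9/2]
R3 ← R3 + (8/5)·R2: [0, 0, 37/10, -157/5, 181/10]
R4 ← R4 + (13/5)·R2: [0, 0, -109/5, -292/5, 283/5]
R5 ← R5 − (1/2)·R2: [0, 0, -41/4, -31/2, 11/4]
R4 ← R4 + (218/37)·R3: [0, 0, 0, -9006/37, 6040/37]
R5 ← R5 + (205/74)·R3: [0, 0, 0, -3792/37, 1957/37]
R5 ← R5 − (8/19)·R4: [0, 0, 0, 0, -301/19]
The echelon form has 5 nonzero rows; the last pivot sits in the augmented column, so rank(B) = 4 but rank([B|b]) = 5.
Since the ranks differ, the system is inconsistent.

no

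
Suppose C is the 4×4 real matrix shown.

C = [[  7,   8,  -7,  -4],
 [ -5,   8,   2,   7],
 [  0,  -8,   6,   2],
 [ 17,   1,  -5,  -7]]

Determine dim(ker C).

Row reduce to echelon form.
R2 ← R2 + (5/7)·R1: [0, 96/7, -3, 29/7]
R4 ← R4 − (17/7)·R1: [0, -129/7, 12, 19/7]
R3 ← R3 + (7/12)·R2: [0, 0, 17/4, 53/12]
R4 ← R4 + (43/32)·R2: [0, 0, 255/32, 265/32]
R4 ← R4 − (15/8)·R3: [0, 0, 0, 0]
3 nonzero rows, so rank(C) = 3.
C has 4 columns; by rank–nullity, nullity = 4 − 3 = 1.

1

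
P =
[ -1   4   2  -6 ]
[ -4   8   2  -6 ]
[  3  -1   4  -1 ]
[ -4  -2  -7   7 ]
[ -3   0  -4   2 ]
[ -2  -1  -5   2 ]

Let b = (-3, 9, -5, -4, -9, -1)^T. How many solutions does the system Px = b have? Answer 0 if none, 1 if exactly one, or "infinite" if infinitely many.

0

Row reduce the augmented matrix [P | b].
R2 ← R2 − (4)·R1: [0, -8, -6, 18, 21]
R3 ← R3 + (3)·R1: [0, 11, 10, -19, -14]
R4 ← R4 − (4)·R1: [0, -18, -15, 31, 8]
R5 ← R5 − (3)·R1: [0, -12, -10, 20, 0]
R6 ← R6 − (2)·R1: [0, -9, -9, 14, 5]
R3 ← R3 + (11/8)·R2: [0, 0, 7/4, 23/4, 119/8]
R4 ← R4 − (9/4)·R2: [0, 0, -3/2, -19/2, -157/4]
R5 ← R5 − (3/2)·R2: [0, 0, -1, -7, -63/2]
R6 ← R6 − (9/8)·R2: [0, 0, -9/4, -25/4, -149/8]
R4 ← R4 + (6/7)·R3: [0, 0, 0, -32/7, -53/2]
R5 ← R5 + (4/7)·R3: [0, 0, 0, -26/7, -23]
R6 ← R6 + (9/7)·R3: [0, 0, 0, 8/7, 1/2]
R5 ← R5 − (13/16)·R4: [0, 0, 0, 0, -47/32]
R6 ← R6 + (1/4)·R4: [0, 0, 0, 0, -49/8]
R6 ← R6 − (196/47)·R5: [0, 0, 0, 0, 0]
The echelon form has 5 nonzero rows; the last pivot sits in the augmented column, so rank(P) = 4 but rank([P|b]) = 5.
Since the ranks differ, the system is inconsistent.
It has no solutions.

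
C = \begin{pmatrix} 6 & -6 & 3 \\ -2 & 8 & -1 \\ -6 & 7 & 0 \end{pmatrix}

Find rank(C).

3

Row reduce to echelon form.
R2 ← R2 + (1/3)·R1: [0, 6, 0]
R3 ← R3 + R1: [0, 1, 3]
R3 ← R3 − (1/6)·R2: [0, 0, 3]
Echelon form has 3 nonzero rows, so rank(C) = 3.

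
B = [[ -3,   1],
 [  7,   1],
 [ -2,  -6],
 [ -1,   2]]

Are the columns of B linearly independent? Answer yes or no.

Row reduce B to echelon form.
R2 ← R2 + (7/3)·R1: [0, 10/3]
R3 ← R3 − (2/3)·R1: [0, -20/3]
R4 ← R4 − (1/3)·R1: [0, 5/3]
R3 ← R3 + (2)·R2: [0, 0]
R4 ← R4 − (1/2)·R2: [0, 0]
2 pivots among 2 columns.
Every column is a pivot column, so the columns are linearly independent.

yes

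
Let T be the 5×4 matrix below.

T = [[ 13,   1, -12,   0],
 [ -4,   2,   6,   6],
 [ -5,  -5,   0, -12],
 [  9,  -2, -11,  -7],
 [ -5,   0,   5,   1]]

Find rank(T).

Row reduce to echelon form.
R2 ← R2 + (4/13)·R1: [0, 30/13, 30/13, 6]
R3 ← R3 + (5/13)·R1: [0, -60/13, -60/13, -12]
R4 ← R4 − (9/13)·R1: [0, -35/13, -35/13, -7]
R5 ← R5 + (5/13)·R1: [0, 5/13, 5/13, 1]
R3 ← R3 + (2)·R2: [0, 0, 0, 0]
R4 ← R4 + (7/6)·R2: [0, 0, 0, 0]
R5 ← R5 − (1/6)·R2: [0, 0, 0, 0]
Echelon form has 2 nonzero rows, so rank(T) = 2.

2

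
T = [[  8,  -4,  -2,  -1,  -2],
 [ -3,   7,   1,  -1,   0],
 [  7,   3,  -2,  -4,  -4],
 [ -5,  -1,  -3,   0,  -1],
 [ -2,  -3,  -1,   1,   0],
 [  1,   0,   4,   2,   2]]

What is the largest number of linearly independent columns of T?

Row reduce to echelon form.
R2 ← R2 + (3/8)·R1: [0, 11/2, 1/4, -11/8, -3/4]
R3 ← R3 − (7/8)·R1: [0, 13/2, -1/4, -25/8, -9/4]
R4 ← R4 + (5/8)·R1: [0, -7/2, -17/4, -5/8, -9/4]
R5 ← R5 + (1/4)·R1: [0, -4, -3/2, 3/4, -1/2]
R6 ← R6 − (1/8)·R1: [0, 1/2, 17/4, 17/8, 9/4]
R3 ← R3 − (13/11)·R2: [0, 0, -6/11, -3/2, -15/11]
R4 ← R4 + (7/11)·R2: [0, 0, -45/11, -3/2, -30/11]
R5 ← R5 + (8/11)·R2: [0, 0, -29/22, -1/4, -23/22]
R6 ← R6 − (1/11)·R2: [0, 0, 93/22, 9/4, 51/22]
R4 ← R4 − (15/2)·R3: [0, 0, 0, 39/4, 15/2]
R5 ← R5 − (29/12)·R3: [0, 0, 0, 27/8, 9/4]
R6 ← R6 + (31/4)·R3: [0, 0, 0, -75/8, -33/4]
R5 ← R5 − (9/26)·R4: [0, 0, 0, 0, -9/26]
R6 ← R6 + (25/26)·R4: [0, 0, 0, 0, -27/26]
R6 ← R6 − (3)·R5: [0, 0, 0, 0, 0]
Echelon form has 5 nonzero rows, so rank(T) = 5.
The rank gives the maximum number of linearly independent columns: 5.

5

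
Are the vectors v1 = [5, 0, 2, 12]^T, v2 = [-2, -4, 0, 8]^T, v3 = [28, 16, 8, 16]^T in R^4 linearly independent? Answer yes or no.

Form the matrix with these vectors as rows and row reduce.
R2 ← R2 + (2/5)·R1: [0, -4, 4/5, 64/5]
R3 ← R3 − (28/5)·R1: [0, 16, -16/5, -256/5]
R3 ← R3 + (4)·R2: [0, 0, 0, 0]
2 nonzero rows, so the 3 vectors span a space of dimension 2.
Since 2 < 3, the vectors are linearly dependent.

no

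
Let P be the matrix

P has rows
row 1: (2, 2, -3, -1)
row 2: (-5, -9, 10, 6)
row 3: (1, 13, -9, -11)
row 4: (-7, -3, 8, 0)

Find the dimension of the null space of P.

2

Row reduce to echelon form.
R2 ← R2 + (5/2)·R1: [0, -4, 5/2, 7/2]
R3 ← R3 − (1/2)·R1: [0, 12, -15/2, -21/2]
R4 ← R4 + (7/2)·R1: [0, 4, -5/2, -7/2]
R3 ← R3 + (3)·R2: [0, 0, 0, 0]
R4 ← R4 + R2: [0, 0, 0, 0]
2 nonzero rows, so rank(P) = 2.
P has 4 columns; by rank–nullity, nullity = 4 − 2 = 2.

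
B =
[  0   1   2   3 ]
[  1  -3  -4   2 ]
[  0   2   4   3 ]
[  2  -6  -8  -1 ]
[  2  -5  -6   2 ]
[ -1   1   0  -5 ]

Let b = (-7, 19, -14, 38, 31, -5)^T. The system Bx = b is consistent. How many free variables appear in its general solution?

1

Row reduce the augmented matrix [B | b].
Swap R1 ↔ R2
R4 ← R4 − (2)·R1: [0, 0, 0, -5, 0]
R5 ← R5 − (2)·R1: [0, 1, 2, -2, -7]
R6 ← R6 + R1: [0, -2, -4, -3, 14]
R3 ← R3 − (2)·R2: [0, 0, 0, -3, 0]
R5 ← R5 − R2: [0, 0, 0, -5, 0]
R6 ← R6 + (2)·R2: [0, 0, 0, 3, 0]
R4 ← R4 − (5/3)·R3: [0, 0, 0, 0, 0]
R5 ← R5 − (5/3)·R3: [0, 0, 0, 0, 0]
R6 ← R6 + R3: [0, 0, 0, 0, 0]
The echelon form has 3 nonzero rows, and every pivot lies in the first 4 columns, so rank(B) = rank([B|b]) = 3.
The system is consistent.
Free variables = (unknowns) − (rank) = 4 − 3 = 1.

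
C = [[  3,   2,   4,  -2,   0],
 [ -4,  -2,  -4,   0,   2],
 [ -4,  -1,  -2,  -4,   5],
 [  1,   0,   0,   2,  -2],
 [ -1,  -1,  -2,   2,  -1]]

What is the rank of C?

Row reduce to echelon form.
R2 ← R2 + (4/3)·R1: [0, 2/3, 4/3, -8/3, 2]
R3 ← R3 + (4/3)·R1: [0, 5/3, 10/3, -20/3, 5]
R4 ← R4 − (1/3)·R1: [0, -2/3, -4/3, 8/3, -2]
R5 ← R5 + (1/3)·R1: [0, -1/3, -2/3, 4/3, -1]
R3 ← R3 − (5/2)·R2: [0, 0, 0, 0, 0]
R4 ← R4 + R2: [0, 0, 0, 0, 0]
R5 ← R5 + (1/2)·R2: [0, 0, 0, 0, 0]
Echelon form has 2 nonzero rows, so rank(C) = 2.

2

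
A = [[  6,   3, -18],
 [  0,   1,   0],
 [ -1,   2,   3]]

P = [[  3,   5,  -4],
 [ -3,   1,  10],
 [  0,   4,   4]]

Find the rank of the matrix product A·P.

First compute AP:
[[  9, -39, -66],
 [ -3,   1,  10],
 [ -9,   9,  36]]
Now row reduce the product.
R2 ← R2 + (1/3)·R1: [0, -12, -12]
R3 ← R3 + R1: [0, -30, -30]
R3 ← R3 − (5/2)·R2: [0, 0, 0]
2 nonzero rows, so rank(AP) = 2.

2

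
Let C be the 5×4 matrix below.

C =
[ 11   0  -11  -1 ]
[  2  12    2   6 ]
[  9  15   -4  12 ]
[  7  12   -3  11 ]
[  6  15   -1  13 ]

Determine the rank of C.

3

Row reduce to echelon form.
R2 ← R2 − (2/11)·R1: [0, 12, 4, 68/11]
R3 ← R3 − (9/11)·R1: [0, 15, 5, 141/11]
R4 ← R4 − (7/11)·R1: [0, 12, 4, 128/11]
R5 ← R5 − (6/11)·R1: [0, 15, 5, 149/11]
R3 ← R3 − (5/4)·R2: [0, 0, 0, 56/11]
R4 ← R4 − R2: [0, 0, 0, 60/11]
R5 ← R5 − (5/4)·R2: [0, 0, 0, 64/11]
R4 ← R4 − (15/14)·R3: [0, 0, 0, 0]
R5 ← R5 − (8/7)·R3: [0, 0, 0, 0]
Echelon form has 3 nonzero rows, so rank(C) = 3.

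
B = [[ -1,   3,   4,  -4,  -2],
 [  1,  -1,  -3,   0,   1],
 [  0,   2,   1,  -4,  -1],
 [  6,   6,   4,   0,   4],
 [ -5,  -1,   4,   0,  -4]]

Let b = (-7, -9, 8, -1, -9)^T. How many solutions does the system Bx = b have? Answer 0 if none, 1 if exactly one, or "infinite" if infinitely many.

Row reduce the augmented matrix [B | b].
R2 ← R2 + R1: [0, 2, 1, -4, -1, -16]
R4 ← R4 + (6)·R1: [0, 24, 28, -24, -8, -43]
R5 ← R5 − (5)·R1: [0, -16, -16, 20, 6, 26]
R3 ← R3 − R2: [0, 0, 0, 0, 0, 24]
R4 ← R4 − (12)·R2: [0, 0, 16, 24, 4, 149]
R5 ← R5 + (8)·R2: [0, 0, -8, -12, -2, -102]
Swap R3 ↔ R4
R5 ← R5 + (1/2)·R3: [0, 0, 0, 0, 0, -55/2]
R5 ← R5 + (55/48)·R4: [0, 0, 0, 0, 0, 0]
The echelon form has 4 nonzero rows; the last pivot sits in the augmented column, so rank(B) = 3 but rank([B|b]) = 4.
Since the ranks differ, the system is inconsistent.
It has no solutions.

0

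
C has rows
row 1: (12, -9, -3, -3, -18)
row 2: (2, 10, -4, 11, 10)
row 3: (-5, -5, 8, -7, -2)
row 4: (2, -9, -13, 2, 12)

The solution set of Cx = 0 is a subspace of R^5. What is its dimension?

1

Row reduce to echelon form.
R2 ← R2 − (1/6)·R1: [0, 23/2, -7/2, 23/2, 13]
R3 ← R3 + (5/12)·R1: [0, -35/4, 27/4, -33/4, -19/2]
R4 ← R4 − (1/6)·R1: [0, -15/2, -25/2, 5/2, 15]
R3 ← R3 + (35/46)·R2: [0, 0, 94/23, 1/2, 9/23]
R4 ← R4 + (15/23)·R2: [0, 0, -340/23, 10, 540/23]
R4 ← R4 + (170/47)·R3: [0, 0, 0, 555/47, 1170/47]
4 nonzero rows, so rank(C) = 4.
C has 5 columns; by rank–nullity, nullity = 5 − 4 = 1.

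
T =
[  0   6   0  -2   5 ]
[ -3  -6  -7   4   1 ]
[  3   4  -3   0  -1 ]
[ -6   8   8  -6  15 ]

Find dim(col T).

3

Row reduce to echelon form.
Swap R1 ↔ R2
R3 ← R3 + R1: [0, -2, -10, 4, 0]
R4 ← R4 − (2)·R1: [0, 20, 22, -14, 13]
R3 ← R3 + (1/3)·R2: [0, 0, -10, 10/3, 5/3]
R4 ← R4 − (10/3)·R2: [0, 0, 22, -22/3, -11/3]
R4 ← R4 + (11/5)·R3: [0, 0, 0, 0, 0]
Echelon form has 3 nonzero rows, so rank(T) = 3.
The column space has dimension equal to the rank: 3.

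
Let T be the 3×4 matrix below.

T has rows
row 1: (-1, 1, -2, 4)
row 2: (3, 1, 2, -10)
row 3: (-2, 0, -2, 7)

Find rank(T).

2

Row reduce to echelon form.
R2 ← R2 + (3)·R1: [0, 4, -4, 2]
R3 ← R3 − (2)·R1: [0, -2, 2, -1]
R3 ← R3 + (1/2)·R2: [0, 0, 0, 0]
Echelon form has 2 nonzero rows, so rank(T) = 2.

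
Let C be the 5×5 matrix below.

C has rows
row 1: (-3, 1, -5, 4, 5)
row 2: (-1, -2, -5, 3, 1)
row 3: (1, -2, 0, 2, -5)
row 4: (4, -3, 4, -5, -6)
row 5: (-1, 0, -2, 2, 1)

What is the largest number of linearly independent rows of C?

Row reduce to echelon form.
R2 ← R2 − (1/3)·R1: [0, -7/3, -10/3, 5/3, -2/3]
R3 ← R3 + (1/3)·R1: [0, -5/3, -5/3, 10/3, -10/3]
R4 ← R4 + (4/3)·R1: [0, -5/3, -8/3, 1/3, 2/3]
R5 ← R5 − (1/3)·R1: [0, -1/3, -1/3, 2/3, -2/3]
R3 ← R3 − (5/7)·R2: [0, 0, 5/7, 15/7, -20/7]
R4 ← R4 − (5/7)·R2: [0, 0, -2/7, -6/7, 8/7]
R5 ← R5 − (1/7)·R2: [0, 0, 1/7, 3/7, -4/7]
R4 ← R4 + (2/5)·R3: [0, 0, 0, 0, 0]
R5 ← R5 − (1/5)·R3: [0, 0, 0, 0, 0]
Echelon form has 3 nonzero rows, so rank(C) = 3.
The rank gives the maximum number of linearly independent rows: 3.

3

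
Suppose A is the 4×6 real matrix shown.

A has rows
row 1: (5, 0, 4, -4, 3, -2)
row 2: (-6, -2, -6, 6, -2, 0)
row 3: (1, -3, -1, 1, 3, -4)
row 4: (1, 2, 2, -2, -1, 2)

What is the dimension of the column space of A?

Row reduce to echelon form.
R2 ← R2 + (6/5)·R1: [0, -2, -6/5, 6/5, 8/5, -12/5]
R3 ← R3 − (1/5)·R1: [0, -3, -9/5, 9/5, 12/5, -18/5]
R4 ← R4 − (1/5)·R1: [0, 2, 6/5, -6/5, -8/5, 12/5]
R3 ← R3 − (3/2)·R2: [0, 0, 0, 0, 0, 0]
R4 ← R4 + R2: [0, 0, 0, 0, 0, 0]
Echelon form has 2 nonzero rows, so rank(A) = 2.
The column space has dimension equal to the rank: 2.

2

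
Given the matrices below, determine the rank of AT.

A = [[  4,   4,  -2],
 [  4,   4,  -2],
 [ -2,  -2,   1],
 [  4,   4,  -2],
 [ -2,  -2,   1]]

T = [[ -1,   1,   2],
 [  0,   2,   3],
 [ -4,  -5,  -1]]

First compute AT:
[[  4,  22,  22],
 [  4,  22,  22],
 [ -2, -11, -11],
 [  4,  22,  22],
 [ -2, -11, -11]]
Now row reduce the product.
R2 ← R2 − R1: [0, 0, 0]
R3 ← R3 + (1/2)·R1: [0, 0, 0]
R4 ← R4 − R1: [0, 0, 0]
R5 ← R5 + (1/2)·R1: [0, 0, 0]
1 nonzero row, so rank(AT) = 1.

1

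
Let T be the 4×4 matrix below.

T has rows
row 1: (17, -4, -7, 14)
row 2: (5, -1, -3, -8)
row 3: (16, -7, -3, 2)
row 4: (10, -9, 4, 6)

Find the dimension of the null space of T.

Row reduce to echelon form.
R2 ← R2 − (5/17)·R1: [0, 3/17, -16/17, -206/17]
R3 ← R3 − (16/17)·R1: [0, -55/17, 61/17, -190/17]
R4 ← R4 − (10/17)·R1: [0, -113/17, 138/17, -38/17]
R3 ← R3 + (55/3)·R2: [0, 0, -41/3, -700/3]
R4 ← R4 + (113/3)·R2: [0, 0, -82/3, -1376/3]
R4 ← R4 − (2)·R3: [0, 0, 0, 8]
4 nonzero rows, so rank(T) = 4.
T has 4 columns; by rank–nullity, nullity = 4 − 4 = 0.

0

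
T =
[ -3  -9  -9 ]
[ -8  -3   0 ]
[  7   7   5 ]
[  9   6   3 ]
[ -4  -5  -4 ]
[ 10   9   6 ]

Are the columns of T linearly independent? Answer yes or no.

Row reduce T to echelon form.
R2 ← R2 − (8/3)·R1: [0, 21, 24]
R3 ← R3 + (7/3)·R1: [0, -14, -16]
R4 ← R4 + (3)·R1: [0, -21, -24]
R5 ← R5 − (4/3)·R1: [0, 7, 8]
R6 ← R6 + (10/3)·R1: [0, -21, -24]
R3 ← R3 + (2/3)·R2: [0, 0, 0]
R4 ← R4 + R2: [0, 0, 0]
R5 ← R5 − (1/3)·R2: [0, 0, 0]
R6 ← R6 + R2: [0, 0, 0]
2 pivots among 3 columns.
Only 2 < 3 pivot columns, so the columns are linearly dependent.

no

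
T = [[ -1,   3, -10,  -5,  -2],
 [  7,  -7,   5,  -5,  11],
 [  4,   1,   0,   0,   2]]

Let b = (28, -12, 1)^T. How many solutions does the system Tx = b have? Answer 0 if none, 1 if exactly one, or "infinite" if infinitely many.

Row reduce the augmented matrix [T | b].
R2 ← R2 + (7)·R1: [0, 14, -65, -40, -3, 184]
R3 ← R3 + (4)·R1: [0, 13, -40, -20, -6, 113]
R3 ← R3 − (13/14)·R2: [0, 0, 285/14, 120/7, -45/14, -405/7]
The echelon form has 3 nonzero rows, and every pivot lies in the first 5 columns, so rank(T) = rank([T|b]) = 3.
The system is consistent.
rank = 3 < 5 unknowns, so there are infinitely many solutions.

infinite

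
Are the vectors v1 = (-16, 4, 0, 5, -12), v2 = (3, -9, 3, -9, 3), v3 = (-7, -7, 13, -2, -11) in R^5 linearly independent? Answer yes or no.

yes

Form the matrix with these vectors as rows and row reduce.
R2 ← R2 + (3/16)·R1: [0, -33/4, 3, -129/16, 3/4]
R3 ← R3 − (7/16)·R1: [0, -35/4, 13, -67/16, -23/4]
R3 ← R3 − (35/33)·R2: [0, 0, 108/11, 48/11, -72/11]
3 nonzero rows, so the 3 vectors span a space of dimension 3.
Since 3 = 3, the vectors are linearly independent.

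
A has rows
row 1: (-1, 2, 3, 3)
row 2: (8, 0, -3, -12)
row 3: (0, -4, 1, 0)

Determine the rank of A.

Row reduce to echelon form.
R2 ← R2 + (8)·R1: [0, 16, 21, 12]
R3 ← R3 + (1/4)·R2: [0, 0, 25/4, 3]
Echelon form has 3 nonzero rows, so rank(A) = 3.

3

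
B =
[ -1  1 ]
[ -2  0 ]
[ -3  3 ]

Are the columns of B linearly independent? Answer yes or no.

Row reduce B to echelon form.
R2 ← R2 − (2)·R1: [0, -2]
R3 ← R3 − (3)·R1: [0, 0]
2 pivots among 2 columns.
Every column is a pivot column, so the columns are linearly independent.

yes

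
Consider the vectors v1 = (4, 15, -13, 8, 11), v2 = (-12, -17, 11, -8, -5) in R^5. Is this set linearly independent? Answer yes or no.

yes

Form the matrix with these vectors as rows and row reduce.
R2 ← R2 + (3)·R1: [0, 28, -28, 16, 28]
2 nonzero rows, so the 2 vectors span a space of dimension 2.
Since 2 = 2, the vectors are linearly independent.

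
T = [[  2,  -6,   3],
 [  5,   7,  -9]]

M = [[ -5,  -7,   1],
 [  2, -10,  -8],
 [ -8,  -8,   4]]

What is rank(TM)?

First compute TM:
[[-46,  22,  62],
 [ 61, -33, -87]]
Now row reduce the product.
R2 ← R2 + (61/46)·R1: [0, -88/23, -110/23]
2 nonzero rows, so rank(TM) = 2.

2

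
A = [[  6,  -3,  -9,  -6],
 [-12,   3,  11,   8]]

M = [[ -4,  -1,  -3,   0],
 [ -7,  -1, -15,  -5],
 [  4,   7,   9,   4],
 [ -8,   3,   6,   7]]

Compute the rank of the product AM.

First compute AM:
[[  9, -84, -90, -63],
 [  7, 110, 138,  85]]
Now row reduce the product.
R2 ← R2 − (7/9)·R1: [0, 526/3, 208, 134]
2 nonzero rows, so rank(AM) = 2.

2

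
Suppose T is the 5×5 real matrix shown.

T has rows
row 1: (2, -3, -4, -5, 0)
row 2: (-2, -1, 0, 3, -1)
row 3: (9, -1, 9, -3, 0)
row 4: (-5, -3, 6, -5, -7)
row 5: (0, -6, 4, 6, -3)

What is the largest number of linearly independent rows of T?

5

Row reduce to echelon form.
R2 ← R2 + R1: [0, -4, -4, -2, -1]
R3 ← R3 − (9/2)·R1: [0, 25/2, 27, 39/2, 0]
R4 ← R4 + (5/2)·R1: [0, -21/2, -4, -35/2, -7]
R3 ← R3 + (25/8)·R2: [0, 0, 29/2, 53/4, -25/8]
R4 ← R4 − (21/8)·R2: [0, 0, 13/2, -49/4, -35/8]
R5 ← R5 − (3/2)·R2: [0, 0, 10, 9, -3/2]
R4 ← R4 − (13/29)·R3: [0, 0, 0, -1055/58, -345/116]
R5 ← R5 − (20/29)·R3: [0, 0, 0, -4/29, 19/29]
R5 ← R5 − (8/1055)·R4: [0, 0, 0, 0, 143/211]
Echelon form has 5 nonzero rows, so rank(T) = 5.
The rank gives the maximum number of linearly independent rows: 5.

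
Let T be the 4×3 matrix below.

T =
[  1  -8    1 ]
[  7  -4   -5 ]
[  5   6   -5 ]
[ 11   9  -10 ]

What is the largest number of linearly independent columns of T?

Row reduce to echelon form.
R2 ← R2 − (7)·R1: [0, 52, -12]
R3 ← R3 − (5)·R1: [0, 46, -10]
R4 ← R4 − (11)·R1: [0, 97, -21]
R3 ← R3 − (23/26)·R2: [0, 0, 8/13]
R4 ← R4 − (97/52)·R2: [0, 0, 18/13]
R4 ← R4 − (9/4)·R3: [0, 0, 0]
Echelon form has 3 nonzero rows, so rank(T) = 3.
The rank gives the maximum number of linearly independent columns: 3.

3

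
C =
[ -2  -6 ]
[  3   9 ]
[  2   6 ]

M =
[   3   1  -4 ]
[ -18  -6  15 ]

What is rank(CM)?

1

First compute CM:
[[102,  34, -82],
 [-153, -51, 123],
 [-102, -34,  82]]
Now row reduce the product.
R2 ← R2 + (3/2)·R1: [0, 0, 0]
R3 ← R3 + R1: [0, 0, 0]
1 nonzero row, so rank(CM) = 1.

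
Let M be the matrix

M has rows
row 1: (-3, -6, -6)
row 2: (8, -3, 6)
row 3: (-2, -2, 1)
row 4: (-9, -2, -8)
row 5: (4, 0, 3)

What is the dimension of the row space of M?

3

Row reduce to echelon form.
R2 ← R2 + (8/3)·R1: [0, -19, -10]
R3 ← R3 − (2/3)·R1: [0, 2, 5]
R4 ← R4 − (3)·R1: [0, 16, 10]
R5 ← R5 + (4/3)·R1: [0, -8, -5]
R3 ← R3 + (2/19)·R2: [0, 0, 75/19]
R4 ← R4 + (16/19)·R2: [0, 0, 30/19]
R5 ← R5 − (8/19)·R2: [0, 0, -15/19]
R4 ← R4 − (2/5)·R3: [0, 0, 0]
R5 ← R5 + (1/5)·R3: [0, 0, 0]
Echelon form has 3 nonzero rows, so rank(M) = 3.
The row space has dimension equal to the rank: 3.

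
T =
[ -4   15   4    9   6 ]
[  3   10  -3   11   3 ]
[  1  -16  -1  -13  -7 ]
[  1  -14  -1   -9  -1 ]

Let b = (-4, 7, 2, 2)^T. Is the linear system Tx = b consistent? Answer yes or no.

Row reduce the augmented matrix [T | b].
R2 ← R2 + (3/4)·R1: [0, 85/4, 0, 71/4, 15/2, 4]
R3 ← R3 + (1/4)·R1: [0, -49/4, 0, -43/4, -11/2, 1]
R4 ← R4 + (1/4)·R1: [0, -41/4, 0, -27/4, 1/2, 1]
R3 ← R3 + (49/85)·R2: [0, 0, 0, -44/85, -20/17, 281/85]
R4 ← R4 + (41/85)·R2: [0, 0, 0, 154/85, 70/17, 249/85]
R4 ← R4 + (7/2)·R3: [0, 0, 0, 0, 0, 29/2]
The echelon form has 4 nonzero rows; the last pivot sits in the augmented column, so rank(T) = 3 but rank([T|b]) = 4.
Since the ranks differ, the system is inconsistent.

no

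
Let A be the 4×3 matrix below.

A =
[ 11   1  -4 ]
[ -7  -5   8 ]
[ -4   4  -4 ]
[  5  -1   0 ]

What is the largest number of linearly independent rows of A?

2

Row reduce to echelon form.
R2 ← R2 + (7/11)·R1: [0, -48/11, 60/11]
R3 ← R3 + (4/11)·R1: [0, 48/11, -60/11]
R4 ← R4 − (5/11)·R1: [0, -16/11, 20/11]
R3 ← R3 + R2: [0, 0, 0]
R4 ← R4 − (1/3)·R2: [0, 0, 0]
Echelon form has 2 nonzero rows, so rank(A) = 2.
The rank gives the maximum number of linearly independent rows: 2.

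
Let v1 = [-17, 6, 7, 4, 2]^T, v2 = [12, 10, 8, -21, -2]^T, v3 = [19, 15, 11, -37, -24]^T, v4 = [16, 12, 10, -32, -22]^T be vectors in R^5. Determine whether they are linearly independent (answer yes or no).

yes

Form the matrix with these vectors as rows and row reduce.
R2 ← R2 + (12/17)·R1: [0, 242/17, 220/17, -309/17, -10/17]
R3 ← R3 + (19/17)·R1: [0, 369/17, 320/17, -553/17, -370/17]
R4 ← R4 + (16/17)·R1: [0, 300/17, 282/17, -480/17, -342/17]
R3 ← R3 − (369/242)·R2: [0, 0, -10/11, -1165/242, -2525/121]
R4 ← R4 − (150/121)·R2: [0, 0, 6/11, -690/121, -2346/121]
R4 ← R4 + (3/5)·R3: [0, 0, 0, -189/22, -351/11]
4 nonzero rows, so the 4 vectors span a space of dimension 4.
Since 4 = 4, the vectors are linearly independent.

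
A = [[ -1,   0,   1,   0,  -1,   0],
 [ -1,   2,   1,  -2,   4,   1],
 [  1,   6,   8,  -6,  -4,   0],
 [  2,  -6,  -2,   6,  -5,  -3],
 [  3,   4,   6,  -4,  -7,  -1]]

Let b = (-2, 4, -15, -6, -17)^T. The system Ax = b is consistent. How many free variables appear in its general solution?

2

Row reduce the augmented matrix [A | b].
R2 ← R2 − R1: [0, 2, 0, -2, 5, 1, 6]
R3 ← R3 + R1: [0, 6, 9, -6, -5, 0, -17]
R4 ← R4 + (2)·R1: [0, -6, 0, 6, -7, -3, -10]
R5 ← R5 + (3)·R1: [0, 4, 9, -4, -10, -1, -23]
R3 ← R3 − (3)·R2: [0, 0, 9, 0, -20, -3, -35]
R4 ← R4 + (3)·R2: [0, 0, 0, 0, 8, 0, 8]
R5 ← R5 − (2)·R2: [0, 0, 9, 0, -20, -3, -35]
R5 ← R5 − R3: [0, 0, 0, 0, 0, 0, 0]
The echelon form has 4 nonzero rows, and every pivot lies in the first 6 columns, so rank(A) = rank([A|b]) = 4.
The system is consistent.
Free variables = (unknowns) − (rank) = 6 − 4 = 2.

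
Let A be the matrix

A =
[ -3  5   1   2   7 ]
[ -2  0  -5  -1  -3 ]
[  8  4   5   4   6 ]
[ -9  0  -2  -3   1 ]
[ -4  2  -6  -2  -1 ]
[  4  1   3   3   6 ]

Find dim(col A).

5

Row reduce to echelon form.
R2 ← R2 − (2/3)·R1: [0, -10/3, -17/3, -7/3, -23/3]
R3 ← R3 + (8/3)·R1: [0, 52/3, 23/3, 28/3, 74/3]
R4 ← R4 − (3)·R1: [0, -15, -5, -9, -20]
R5 ← R5 − (4/3)·R1: [0, -14/3, -22/3, -14/3, -31/3]
R6 ← R6 + (4/3)·R1: [0, 23/3, 13/3, 17/3, 46/3]
R3 ← R3 + (26/5)·R2: [0, 0, -109/5, -14/5, -76/5]
R4 ← R4 − (9/2)·R2: [0, 0, 41/2, 3/2, 29/2]
R5 ← R5 − (7/5)·R2: [0, 0, 3/5, -7/5, 2/5]
R6 ← R6 + (23/10)·R2: [0, 0, -87/10, 3/10, -23/10]
R4 ← R4 + (205/218)·R3: [0, 0, 0, -247/218, 45/218]
R5 ← R5 + (3/109)·R3: [0, 0, 0, -161/109, -2/109]
R6 ← R6 − (87/218)·R3: [0, 0, 0, 309/218, 821/218]
R5 ← R5 − (322/247)·R4: [0, 0, 0, 0, -71/247]
R6 ← R6 + (309/247)·R4: [0, 0, 0, 0, 994/247]
R6 ← R6 + (14)·R5: [0, 0, 0, 0, 0]
Echelon form has 5 nonzero rows, so rank(A) = 5.
The column space has dimension equal to the rank: 5.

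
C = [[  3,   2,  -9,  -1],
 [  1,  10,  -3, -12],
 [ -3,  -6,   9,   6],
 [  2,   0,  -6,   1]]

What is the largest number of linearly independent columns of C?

Row reduce to echelon form.
R2 ← R2 − (1/3)·R1: [0, 28/3, 0, -35/3]
R3 ← R3 + R1: [0, -4, 0, 5]
R4 ← R4 − (2/3)·R1: [0, -4/3, 0, 5/3]
R3 ← R3 + (3/7)·R2: [0, 0, 0, 0]
R4 ← R4 + (1/7)·R2: [0, 0, 0, 0]
Echelon form has 2 nonzero rows, so rank(C) = 2.
The rank gives the maximum number of linearly independent columns: 2.

2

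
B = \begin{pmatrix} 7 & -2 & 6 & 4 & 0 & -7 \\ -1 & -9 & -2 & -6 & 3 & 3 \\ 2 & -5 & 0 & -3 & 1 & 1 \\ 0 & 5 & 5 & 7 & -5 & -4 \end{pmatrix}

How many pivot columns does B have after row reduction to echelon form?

4

Row reduce to echelon form.
R2 ← R2 + (1/7)·R1: [0, -65/7, -8/7, -38/7, 3, 2]
R3 ← R3 − (2/7)·R1: [0, -31/7, -12/7, -29/7, 1, 3]
R3 ← R3 − (31/65)·R2: [0, 0, -76/65, -101/65, -28/65, 133/65]
R4 ← R4 + (7/13)·R2: [0, 0, 57/13, 53/13, -44/13, -38/13]
R4 ← R4 + (15/4)·R3: [0, 0, 0, -7/4, -5, 19/4]
Echelon form has 4 nonzero rows, so rank(B) = 4.
Each nonzero row contributes one pivot column: 4 pivot columns.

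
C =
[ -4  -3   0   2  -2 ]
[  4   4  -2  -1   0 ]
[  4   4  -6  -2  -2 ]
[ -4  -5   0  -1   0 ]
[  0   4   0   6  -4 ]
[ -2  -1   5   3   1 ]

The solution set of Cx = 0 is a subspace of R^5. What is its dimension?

Row reduce to echelon form.
R2 ← R2 + R1: [0, 1, -2, 1, -2]
R3 ← R3 + R1: [0, 1, -6, 0, -4]
R4 ← R4 − R1: [0, -2, 0, -3, 2]
R6 ← R6 − (1/2)·R1: [0, 1/2, 5, 2, 2]
R3 ← R3 − R2: [0, 0, -4, -1, -2]
R4 ← R4 + (2)·R2: [0, 0, -4, -1, -2]
R5 ← R5 − (4)·R2: [0, 0, 8, 2, 4]
R6 ← R6 − (1/2)·R2: [0, 0, 6, 3/2, 3]
R4 ← R4 − R3: [0, 0, 0, 0, 0]
R5 ← R5 + (2)·R3: [0, 0, 0, 0, 0]
R6 ← R6 + (3/2)·R3: [0, 0, 0, 0, 0]
3 nonzero rows, so rank(C) = 3.
C has 5 columns; by rank–nullity, nullity = 5 − 3 = 2.

2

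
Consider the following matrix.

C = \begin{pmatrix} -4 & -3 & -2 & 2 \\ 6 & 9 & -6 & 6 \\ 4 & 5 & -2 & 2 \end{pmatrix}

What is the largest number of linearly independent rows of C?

2

Row reduce to echelon form.
R2 ← R2 + (3/2)·R1: [0, 9/2, -9, 9]
R3 ← R3 + R1: [0, 2, -4, 4]
R3 ← R3 − (4/9)·R2: [0, 0, 0, 0]
Echelon form has 2 nonzero rows, so rank(C) = 2.
The rank gives the maximum number of linearly independent rows: 2.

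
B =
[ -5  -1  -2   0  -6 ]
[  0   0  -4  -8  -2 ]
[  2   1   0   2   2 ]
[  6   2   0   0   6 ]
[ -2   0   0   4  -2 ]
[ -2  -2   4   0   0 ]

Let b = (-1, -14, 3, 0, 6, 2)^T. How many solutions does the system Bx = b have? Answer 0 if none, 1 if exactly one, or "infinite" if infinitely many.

infinite

Row reduce the augmented matrix [B | b].
R3 ← R3 + (2/5)·R1: [0, 3/5, -4/5, 2, -2/5, 13/5]
R4 ← R4 + (6/5)·R1: [0, 4/5, -12/5, 0, -6/5, -6/5]
R5 ← R5 − (2/5)·R1: [0, 2/5, 4/5, 4, 2/5, 32/5]
R6 ← R6 − (2/5)·R1: [0, -8/5, 24/5, 0, 12/5, 12/5]
Swap R2 ↔ R3
R4 ← R4 − (4/3)·R2: [0, 0, -4/3, -8/3, -2/3, -14/3]
R5 ← R5 − (2/3)·R2: [0, 0, 4/3, 8/3, 2/3, 14/3]
R6 ← R6 + (8/3)·R2: [0, 0, 8/3, 16/3, 4/3, 28/3]
R4 ← R4 − (1/3)·R3: [0, 0, 0, 0, 0, 0]
R5 ← R5 + (1/3)·R3: [0, 0, 0, 0, 0, 0]
R6 ← R6 + (2/3)·R3: [0, 0, 0, 0, 0, 0]
The echelon form has 3 nonzero rows, and every pivot lies in the first 5 columns, so rank(B) = rank([B|b]) = 3.
The system is consistent.
rank = 3 < 5 unknowns, so there are infinitely many solutions.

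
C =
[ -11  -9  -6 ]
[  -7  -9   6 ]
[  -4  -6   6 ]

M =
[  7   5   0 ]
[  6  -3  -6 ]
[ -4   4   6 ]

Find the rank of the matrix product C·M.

First compute CM:
[[-107, -52,  18],
 [-127,  16,  90],
 [-88,  22,  72]]
Now row reduce the product.
R2 ← R2 − (127/107)·R1: [0, 8316/107, 7344/107]
R3 ← R3 − (88/107)·R1: [0, 6930/107, 6120/107]
R3 ← R3 − (5/6)·R2: [0, 0, 0]
2 nonzero rows, so rank(CM) = 2.

2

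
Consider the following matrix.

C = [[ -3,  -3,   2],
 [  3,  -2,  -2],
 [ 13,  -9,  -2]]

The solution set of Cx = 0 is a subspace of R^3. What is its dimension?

0

Row reduce to echelon form.
R2 ← R2 + R1: [0, -5, 0]
R3 ← R3 + (13/3)·R1: [0, -22, 20/3]
R3 ← R3 − (22/5)·R2: [0, 0, 20/3]
3 nonzero rows, so rank(C) = 3.
C has 3 columns; by rank–nullity, nullity = 3 − 3 = 0.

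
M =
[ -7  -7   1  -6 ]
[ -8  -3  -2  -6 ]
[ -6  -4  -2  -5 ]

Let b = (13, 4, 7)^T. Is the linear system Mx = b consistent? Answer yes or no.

yes

Row reduce the augmented matrix [M | b].
R2 ← R2 − (8/7)·R1: [0, 5, -22/7, 6/7, -76/7]
R3 ← R3 − (6/7)·R1: [0, 2, -20/7, 1/7, -29/7]
R3 ← R3 − (2/5)·R2: [0, 0, -8/5, -1/5, 1/5]
The echelon form has 3 nonzero rows, and every pivot lies in the first 4 columns, so rank(M) = rank([M|b]) = 3.
The system is consistent.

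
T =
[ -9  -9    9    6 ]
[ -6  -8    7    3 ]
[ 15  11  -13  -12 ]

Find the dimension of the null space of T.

2

Row reduce to echelon form.
R2 ← R2 − (2/3)·R1: [0, -2, 1, -1]
R3 ← R3 + (5/3)·R1: [0, -4, 2, -2]
R3 ← R3 − (2)·R2: [0, 0, 0, 0]
2 nonzero rows, so rank(T) = 2.
T has 4 columns; by rank–nullity, nullity = 4 − 2 = 2.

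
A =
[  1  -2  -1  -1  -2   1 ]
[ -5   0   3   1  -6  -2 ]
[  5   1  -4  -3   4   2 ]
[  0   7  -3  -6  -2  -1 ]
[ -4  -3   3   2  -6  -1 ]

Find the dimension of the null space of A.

Row reduce to echelon form.
R2 ← R2 + (5)·R1: [0, -10, -2, -4, -16, 3]
R3 ← R3 − (5)·R1: [0, 11, 1, 2, 14, -3]
R5 ← R5 + (4)·R1: [0, -11, -1, -2, -14, 3]
R3 ← R3 + (11/10)·R2: [0, 0, -6/5, -12/5, -18/5, 3/10]
R4 ← R4 + (7/10)·R2: [0, 0, -22/5, -44/5, -66/5, 11/10]
R5 ← R5 − (11/10)·R2: [0, 0, 6/5, 12/5, 18/5, -3/10]
R4 ← R4 − (11/3)·R3: [0, 0, 0, 0, 0, 0]
R5 ← R5 + R3: [0, 0, 0, 0, 0, 0]
3 nonzero rows, so rank(A) = 3.
A has 6 columns; by rank–nullity, nullity = 6 − 3 = 3.

3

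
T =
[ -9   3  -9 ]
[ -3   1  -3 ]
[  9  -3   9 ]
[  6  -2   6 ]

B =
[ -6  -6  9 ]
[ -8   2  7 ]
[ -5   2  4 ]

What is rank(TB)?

1

First compute TB:
[[ 75,  42, -96],
 [ 25,  14, -32],
 [-75, -42,  96],
 [-50, -28,  64]]
Now row reduce the product.
R2 ← R2 − (1/3)·R1: [0, 0, 0]
R3 ← R3 + R1: [0, 0, 0]
R4 ← R4 + (2/3)·R1: [0, 0, 0]
1 nonzero row, so rank(TB) = 1.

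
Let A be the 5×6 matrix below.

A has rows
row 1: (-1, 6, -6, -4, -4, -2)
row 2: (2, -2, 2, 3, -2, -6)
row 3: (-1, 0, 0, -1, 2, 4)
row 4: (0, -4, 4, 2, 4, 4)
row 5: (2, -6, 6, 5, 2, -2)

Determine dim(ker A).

Row reduce to echelon form.
R2 ← R2 + (2)·R1: [0, 10, -10, -5, -10, -10]
R3 ← R3 − R1: [0, -6, 6, 3, 6, 6]
R5 ← R5 + (2)·R1: [0, 6, -6, -3, -6, -6]
R3 ← R3 + (3/5)·R2: [0, 0, 0, 0, 0, 0]
R4 ← R4 + (2/5)·R2: [0, 0, 0, 0, 0, 0]
R5 ← R5 − (3/5)·R2: [0, 0, 0, 0, 0, 0]
2 nonzero rows, so rank(A) = 2.
A has 6 columns; by rank–nullity, nullity = 6 − 2 = 4.

4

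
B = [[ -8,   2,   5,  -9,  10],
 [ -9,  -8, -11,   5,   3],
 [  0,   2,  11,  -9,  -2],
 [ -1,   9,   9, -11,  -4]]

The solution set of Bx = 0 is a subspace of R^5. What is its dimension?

Row reduce to echelon form.
R2 ← R2 − (9/8)·R1: [0, -41/4, -133/8, 121/8, -33/4]
R4 ← R4 − (1/8)·R1: [0, 35/4, 67/8, -79/8, -21/4]
R3 ← R3 + (8/41)·R2: [0, 0, 318/41, -248/41, -148/41]
R4 ← R4 + (35/41)·R2: [0, 0, -477/82, 249/82, -504/41]
R4 ← R4 + (3/4)·R3: [0, 0, 0, -3/2, -15]
4 nonzero rows, so rank(B) = 4.
B has 5 columns; by rank–nullity, nullity = 5 − 4 = 1.

1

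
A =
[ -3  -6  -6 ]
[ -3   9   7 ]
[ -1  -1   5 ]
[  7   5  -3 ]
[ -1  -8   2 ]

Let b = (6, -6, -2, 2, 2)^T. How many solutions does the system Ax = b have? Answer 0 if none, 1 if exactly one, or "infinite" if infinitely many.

0

Row reduce the augmented matrix [A | b].
R2 ← R2 − R1: [0, 15, 13, -12]
R3 ← R3 − (1/3)·R1: [0, 1, 7, -4]
R4 ← R4 + (7/3)·R1: [0, -9, -17, 16]
R5 ← R5 − (1/3)·R1: [0, -6, 4, 0]
R3 ← R3 − (1/15)·R2: [0, 0, 92/15, -16/5]
R4 ← R4 + (3/5)·R2: [0, 0, -46/5, 44/5]
R5 ← R5 + (2/5)·R2: [0, 0, 46/5, -24/5]
R4 ← R4 + (3/2)·R3: [0, 0, 0, 4]
R5 ← R5 − (3/2)·R3: [0, 0, 0, 0]
The echelon form has 4 nonzero rows; the last pivot sits in the augmented column, so rank(A) = 3 but rank([A|b]) = 4.
Since the ranks differ, the system is inconsistent.
It has no solutions.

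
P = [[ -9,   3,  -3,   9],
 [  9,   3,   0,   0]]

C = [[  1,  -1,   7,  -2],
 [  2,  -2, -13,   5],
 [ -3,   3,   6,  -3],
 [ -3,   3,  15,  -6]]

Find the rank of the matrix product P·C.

First compute PC:
[[-21,  21,  15, -12],
 [ 15, -15,  24,  -3]]
Now row reduce the product.
R2 ← R2 + (5/7)·R1: [0, 0, 243/7, -81/7]
2 nonzero rows, so rank(PC) = 2.

2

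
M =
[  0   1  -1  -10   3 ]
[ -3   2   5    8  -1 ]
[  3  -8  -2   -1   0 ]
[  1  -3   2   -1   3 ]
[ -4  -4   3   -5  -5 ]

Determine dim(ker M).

Row reduce to echelon form.
Swap R1 ↔ R2
R3 ← R3 + R1: [0, -6, 3, 7, -1]
R4 ← R4 + (1/3)·R1: [0, -7/3, 11/3, 5/3, 8/3]
R5 ← R5 − (4/3)·R1: [0, -20/3, -11/3, -47/3, -11/3]
R3 ← R3 + (6)·R2: [0, 0, -3, -53, 17]
R4 ← R4 + (7/3)·R2: [0, 0, 4/3, -65/3, 29/3]
R5 ← R5 + (20/3)·R2: [0, 0, -31/3, -247/3, 49/3]
R4 ← R4 + (4/9)·R3: [0, 0, 0, -407/9, 155/9]
R5 ← R5 − (31/9)·R3: [0, 0, 0, 902/9, -380/9]
R5 ← R5 + (82/37)·R4: [0, 0, 0, 0, -150/37]
5 nonzero rows, so rank(M) = 5.
M has 5 columns; by rank–nullity, nullity = 5 − 5 = 0.

0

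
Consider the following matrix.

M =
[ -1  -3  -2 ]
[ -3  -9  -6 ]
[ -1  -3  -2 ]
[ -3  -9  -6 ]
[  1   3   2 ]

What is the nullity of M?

Row reduce to echelon form.
R2 ← R2 − (3)·R1: [0, 0, 0]
R3 ← R3 − R1: [0, 0, 0]
R4 ← R4 − (3)·R1: [0, 0, 0]
R5 ← R5 + R1: [0, 0, 0]
1 nonzero row, so rank(M) = 1.
M has 3 columns; by rank–nullity, nullity = 3 − 1 = 2.

2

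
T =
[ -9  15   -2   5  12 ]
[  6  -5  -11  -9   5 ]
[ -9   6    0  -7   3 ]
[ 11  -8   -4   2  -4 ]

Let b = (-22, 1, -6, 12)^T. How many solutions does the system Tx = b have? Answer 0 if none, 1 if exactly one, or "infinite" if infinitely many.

Row reduce the augmented matrix [T | b].
R2 ← R2 + (2/3)·R1: [0, 5, -37/3, -17/3, 13, -41/3]
R3 ← R3 − R1: [0, -9, 2, -12, -9, 16]
R4 ← R4 + (11/9)·R1: [0, 31/3, -58/9, 73/9, 32/3, -134/9]
R3 ← R3 + (9/5)·R2: [0, 0, -101/5, -111/5, 72/5, -43/5]
R4 ← R4 − (31/15)·R2: [0, 0, 857/45, 892/45, -81/5, 601/45]
R4 ← R4 + (857/909)·R3: [0, 0, 0, -1007/909, -265/101, 530/101]
The echelon form has 4 nonzero rows, and every pivot lies in the first 5 columns, so rank(T) = rank([T|b]) = 4.
The system is consistent.
rank = 4 < 5 unknowns, so there are infinitely many solutions.

infinite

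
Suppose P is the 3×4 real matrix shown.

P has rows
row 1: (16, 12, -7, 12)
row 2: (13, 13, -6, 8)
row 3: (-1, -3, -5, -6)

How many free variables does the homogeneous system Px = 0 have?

Row reduce to echelon form.
R2 ← R2 − (13/16)·R1: [0, 13/4, -5/16, -7/4]
R3 ← R3 + (1/16)·R1: [0, -9/4, -87/16, -21/4]
R3 ← R3 + (9/13)·R2: [0, 0, -147/26, -84/13]
3 nonzero rows, so rank(P) = 3.
P has 4 columns; by rank–nullity, nullity = 4 − 3 = 1.

1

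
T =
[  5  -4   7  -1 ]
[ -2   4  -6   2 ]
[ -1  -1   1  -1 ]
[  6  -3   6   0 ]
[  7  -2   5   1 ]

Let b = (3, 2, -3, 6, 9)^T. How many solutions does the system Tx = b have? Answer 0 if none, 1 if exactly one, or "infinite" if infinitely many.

Row reduce the augmented matrix [T | b].
R2 ← R2 + (2/5)·R1: [0, 12/5, -16/5, 8/5, 16/5]
R3 ← R3 + (1/5)·R1: [0, -9/5, 12/5, -6/5, -12/5]
R4 ← R4 − (6/5)·R1: [0, 9/5, -12/5, 6/5, 12/5]
R5 ← R5 − (7/5)·R1: [0, 18/5, -24/5, 12/5, 24/5]
R3 ← R3 + (3/4)·R2: [0, 0, 0, 0, 0]
R4 ← R4 − (3/4)·R2: [0, 0, 0, 0, 0]
R5 ← R5 − (3/2)·R2: [0, 0, 0, 0, 0]
The echelon form has 2 nonzero rows, and every pivot lies in the first 4 columns, so rank(T) = rank([T|b]) = 2.
The system is consistent.
rank = 2 < 4 unknowns, so there are infinitely many solutions.

infinite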